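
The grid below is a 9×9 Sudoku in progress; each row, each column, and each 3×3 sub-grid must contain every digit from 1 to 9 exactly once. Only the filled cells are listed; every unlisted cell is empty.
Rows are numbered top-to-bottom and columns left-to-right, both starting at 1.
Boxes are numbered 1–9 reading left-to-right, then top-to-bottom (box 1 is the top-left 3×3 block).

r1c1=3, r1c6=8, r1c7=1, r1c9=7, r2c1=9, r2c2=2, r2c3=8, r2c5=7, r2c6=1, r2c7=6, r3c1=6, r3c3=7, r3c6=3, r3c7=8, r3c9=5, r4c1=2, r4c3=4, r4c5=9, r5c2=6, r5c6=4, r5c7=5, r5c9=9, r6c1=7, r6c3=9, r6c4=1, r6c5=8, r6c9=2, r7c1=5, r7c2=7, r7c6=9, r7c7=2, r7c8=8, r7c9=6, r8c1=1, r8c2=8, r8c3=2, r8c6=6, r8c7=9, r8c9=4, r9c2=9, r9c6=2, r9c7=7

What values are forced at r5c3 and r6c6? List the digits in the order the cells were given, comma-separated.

1,5

For r5c3:
  Consider where 1 can go in column 3.
  r1c3 is out (row 1 already has a 1).
  r7c3 is out (box 7 already has a 1).
  r9c3 is out (box 7 already has a 1).
  So the only cell in column 3 that can hold 1 is r5c3.
  So r5c3 = 1.
For r6c6:
  Row 6 already contains {1, 2, 7, 8, 9}.
  Column 6 already contains {1, 2, 3, 4, 6, 8, 9}.
  Its 3×3 block (box 5) already contains {1, 4, 8, 9}.
  The only value from 1–9 not eliminated is 5, so r6c6 = 5.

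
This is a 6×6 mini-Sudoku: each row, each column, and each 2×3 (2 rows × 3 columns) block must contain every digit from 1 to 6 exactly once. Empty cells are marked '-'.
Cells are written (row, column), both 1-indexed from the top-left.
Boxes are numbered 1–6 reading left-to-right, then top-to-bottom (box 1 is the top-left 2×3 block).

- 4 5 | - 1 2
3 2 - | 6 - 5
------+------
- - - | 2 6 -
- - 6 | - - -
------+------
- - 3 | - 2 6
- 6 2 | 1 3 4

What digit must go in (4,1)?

Cell (4,1) itself could take any of {1, 2, 4, 5} by direct elimination.
Consider where 2 can go in row 4.
(4,2) is out (column 2 already has a 2).
(4,4) is out (column 4 already has a 2).
(4,5) is out (column 5 already has a 2).
(4,6) is out (column 6 already has a 2).
So the only cell in row 4 that can hold 2 is (4,1).
Therefore (4,1) = 2.

2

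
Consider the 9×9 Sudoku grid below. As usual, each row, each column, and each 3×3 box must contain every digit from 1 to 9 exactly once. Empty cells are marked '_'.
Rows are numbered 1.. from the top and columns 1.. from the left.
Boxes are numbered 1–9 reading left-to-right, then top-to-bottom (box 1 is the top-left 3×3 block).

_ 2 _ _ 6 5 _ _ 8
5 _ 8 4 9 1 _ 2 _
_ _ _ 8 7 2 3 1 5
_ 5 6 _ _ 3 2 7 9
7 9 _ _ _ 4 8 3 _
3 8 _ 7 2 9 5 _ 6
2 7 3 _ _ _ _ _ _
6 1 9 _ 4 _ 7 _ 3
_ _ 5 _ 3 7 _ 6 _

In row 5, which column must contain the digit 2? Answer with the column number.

Consider where 2 can go in row 5.
row 5, column 4 is out (box 5 already has a 2).
row 5, column 5 is out (column 5 already has a 2).
row 5, column 9 is out (box 6 already has a 2).
So the only cell in row 5 that can hold 2 is row 5, column 3.
That is column 3.

3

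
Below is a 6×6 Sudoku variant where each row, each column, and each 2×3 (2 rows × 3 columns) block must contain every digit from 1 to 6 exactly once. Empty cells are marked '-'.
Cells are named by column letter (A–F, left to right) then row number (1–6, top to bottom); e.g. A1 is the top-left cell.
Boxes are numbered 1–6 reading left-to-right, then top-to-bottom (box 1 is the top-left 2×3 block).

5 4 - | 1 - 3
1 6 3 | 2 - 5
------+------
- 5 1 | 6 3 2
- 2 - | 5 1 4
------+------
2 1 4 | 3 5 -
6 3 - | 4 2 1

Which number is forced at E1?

Row 1 already contains {1, 3, 4, 5}.
Column E already contains {1, 2, 3, 5}.
Its 2×3 block (box 2) already contains {1, 2, 3, 5}.
The only value from 1–6 not eliminated is 6, so E1 = 6.

6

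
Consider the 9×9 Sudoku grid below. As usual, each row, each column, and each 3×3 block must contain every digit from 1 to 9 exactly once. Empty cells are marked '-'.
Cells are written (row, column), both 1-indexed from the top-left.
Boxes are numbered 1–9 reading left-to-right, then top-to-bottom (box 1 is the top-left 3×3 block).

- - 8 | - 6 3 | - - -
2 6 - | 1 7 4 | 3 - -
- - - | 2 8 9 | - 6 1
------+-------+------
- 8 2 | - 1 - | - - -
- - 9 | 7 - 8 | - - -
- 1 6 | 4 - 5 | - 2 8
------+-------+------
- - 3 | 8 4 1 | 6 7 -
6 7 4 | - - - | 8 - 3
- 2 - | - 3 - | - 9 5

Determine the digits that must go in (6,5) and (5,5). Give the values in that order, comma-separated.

For (6,5):
  Row 6 already contains {1, 2, 4, 5, 6, 8}.
  Column 5 already contains {1, 3, 4, 6, 7, 8}.
  Its 3×3 block (box 5) already contains {1, 4, 5, 7, 8}.
  The only value from 1–9 not eliminated is 9, so (6,5) = 9.
For (5,5):
  Row 5 already contains {7, 8, 9}.
  Column 5 already contains {1, 3, 4, 6, 7, 8}.
  Its 3×3 block (box 5) already contains {1, 4, 5, 7, 8}.
  The only value from 1–9 not eliminated is 2, so (5,5) = 2.

9,2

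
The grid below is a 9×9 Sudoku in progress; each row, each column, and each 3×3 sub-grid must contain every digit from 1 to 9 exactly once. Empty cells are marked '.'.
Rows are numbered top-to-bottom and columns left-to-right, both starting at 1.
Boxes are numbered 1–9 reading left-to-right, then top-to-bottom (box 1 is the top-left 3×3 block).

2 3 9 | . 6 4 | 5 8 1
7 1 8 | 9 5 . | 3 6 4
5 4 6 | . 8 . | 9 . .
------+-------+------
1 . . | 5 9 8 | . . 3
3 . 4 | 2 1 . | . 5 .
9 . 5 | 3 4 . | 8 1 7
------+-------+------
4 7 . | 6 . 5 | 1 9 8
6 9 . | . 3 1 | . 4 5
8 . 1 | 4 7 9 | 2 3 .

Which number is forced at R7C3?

Cell R7C3 itself could take any of {2, 3} by direct elimination.
Consider where 3 can go in column 3.
R4C3 is out (row 4 already has a 3).
R8C3 is out (row 8 already has a 3).
So the only cell in column 3 that can hold 3 is R7C3.
Therefore R7C3 = 3.

3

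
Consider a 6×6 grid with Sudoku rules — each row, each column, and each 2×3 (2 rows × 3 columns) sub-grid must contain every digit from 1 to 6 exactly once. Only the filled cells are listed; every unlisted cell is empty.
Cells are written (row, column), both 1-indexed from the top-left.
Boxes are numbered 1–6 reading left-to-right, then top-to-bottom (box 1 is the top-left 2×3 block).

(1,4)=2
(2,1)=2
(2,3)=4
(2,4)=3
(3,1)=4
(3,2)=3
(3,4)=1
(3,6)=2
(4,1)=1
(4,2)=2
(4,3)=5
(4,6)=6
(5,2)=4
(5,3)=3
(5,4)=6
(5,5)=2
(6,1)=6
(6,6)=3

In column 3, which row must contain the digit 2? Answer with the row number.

Consider where 2 can go in column 3.
(1,3) is out (row 1 already has a 2).
(3,3) is out (row 3 already has a 2).
So the only cell in column 3 that can hold 2 is (6,3).
That is row 6.

6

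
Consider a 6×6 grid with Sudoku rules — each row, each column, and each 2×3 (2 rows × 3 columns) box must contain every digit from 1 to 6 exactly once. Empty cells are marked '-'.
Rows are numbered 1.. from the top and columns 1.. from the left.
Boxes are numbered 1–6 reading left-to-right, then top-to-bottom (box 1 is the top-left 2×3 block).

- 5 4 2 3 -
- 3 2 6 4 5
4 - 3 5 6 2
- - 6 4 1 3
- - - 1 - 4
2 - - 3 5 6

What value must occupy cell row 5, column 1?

Cell row 5, column 1 itself could take any of {3, 5, 6} by direct elimination.
Consider where 3 can go in column 1.
row 1, column 1 is out (row 1 already has a 3).
row 2, column 1 is out (row 2 already has a 3).
row 4, column 1 is out (row 4 already has a 3).
So the only cell in column 1 that can hold 3 is row 5, column 1.
Therefore row 5, column 1 = 3.

3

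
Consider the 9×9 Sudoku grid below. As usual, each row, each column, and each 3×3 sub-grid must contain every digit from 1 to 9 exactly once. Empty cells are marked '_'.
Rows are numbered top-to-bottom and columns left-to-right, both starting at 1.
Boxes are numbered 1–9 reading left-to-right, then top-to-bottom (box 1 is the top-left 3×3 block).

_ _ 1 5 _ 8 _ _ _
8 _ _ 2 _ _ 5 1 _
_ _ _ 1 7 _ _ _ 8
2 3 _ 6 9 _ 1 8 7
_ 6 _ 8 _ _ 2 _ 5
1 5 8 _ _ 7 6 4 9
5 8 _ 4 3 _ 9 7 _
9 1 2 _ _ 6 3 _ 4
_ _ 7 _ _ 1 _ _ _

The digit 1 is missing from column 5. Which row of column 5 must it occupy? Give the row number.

5

Consider where 1 can go in column 5.
R1C5 is out (row 1 already has a 1).
R2C5 is out (row 2 already has a 1).
R6C5 is out (row 6 already has a 1).
R8C5 is out (row 8 already has a 1).
R9C5 is out (row 9 already has a 1).
So the only cell in column 5 that can hold 1 is R5C5.
That is row 5.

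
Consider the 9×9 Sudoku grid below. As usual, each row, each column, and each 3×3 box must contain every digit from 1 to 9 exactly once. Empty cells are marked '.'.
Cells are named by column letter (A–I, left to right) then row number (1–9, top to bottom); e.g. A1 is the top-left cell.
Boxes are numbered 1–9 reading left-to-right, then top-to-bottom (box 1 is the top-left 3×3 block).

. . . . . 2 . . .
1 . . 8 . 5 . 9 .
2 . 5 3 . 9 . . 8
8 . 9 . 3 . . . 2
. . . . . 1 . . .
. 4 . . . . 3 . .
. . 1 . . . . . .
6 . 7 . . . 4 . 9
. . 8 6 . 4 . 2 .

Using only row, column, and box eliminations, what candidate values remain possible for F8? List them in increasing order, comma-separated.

3,8

Row 8 already contains {4, 6, 7, 9}.
Column F already contains {1, 2, 4, 5, 9}.
Its 3×3 block (box 8) already contains {4, 6}.
Removing those from 1–9 leaves {3, 8} as the candidates for F8.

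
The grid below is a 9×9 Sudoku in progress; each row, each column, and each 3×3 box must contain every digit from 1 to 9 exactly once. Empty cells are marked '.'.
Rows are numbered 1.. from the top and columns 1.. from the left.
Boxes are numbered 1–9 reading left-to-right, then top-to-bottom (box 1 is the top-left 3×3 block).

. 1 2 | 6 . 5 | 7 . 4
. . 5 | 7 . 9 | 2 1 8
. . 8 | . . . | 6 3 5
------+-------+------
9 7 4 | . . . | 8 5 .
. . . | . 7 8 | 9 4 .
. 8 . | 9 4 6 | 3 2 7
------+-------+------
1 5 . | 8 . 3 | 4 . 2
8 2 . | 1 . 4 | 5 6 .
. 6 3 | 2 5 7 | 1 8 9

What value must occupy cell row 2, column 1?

6

Cell row 2, column 1 itself could take any of {3, 4, 6} by direct elimination.
Consider where 6 can go in row 2.
row 2, column 2 is out (column 2 already has a 6).
row 2, column 5 is out (box 2 already has a 6).
So the only cell in row 2 that can hold 6 is row 2, column 1.
Therefore row 2, column 1 = 6.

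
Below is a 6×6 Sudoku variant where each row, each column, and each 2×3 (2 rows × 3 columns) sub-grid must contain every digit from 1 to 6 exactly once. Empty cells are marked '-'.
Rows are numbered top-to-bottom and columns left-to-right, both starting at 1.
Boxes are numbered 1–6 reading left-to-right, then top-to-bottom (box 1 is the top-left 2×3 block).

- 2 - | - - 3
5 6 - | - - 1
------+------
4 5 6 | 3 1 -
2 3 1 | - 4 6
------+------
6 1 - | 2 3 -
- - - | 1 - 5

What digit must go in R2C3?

Cell R2C3 itself could take any of {3, 4} by direct elimination.
Consider where 3 can go in row 2.
R2C4 is out (column 4 already has a 3).
R2C5 is out (column 5 already has a 3).
So the only cell in row 2 that can hold 3 is R2C3.
Therefore R2C3 = 3.

3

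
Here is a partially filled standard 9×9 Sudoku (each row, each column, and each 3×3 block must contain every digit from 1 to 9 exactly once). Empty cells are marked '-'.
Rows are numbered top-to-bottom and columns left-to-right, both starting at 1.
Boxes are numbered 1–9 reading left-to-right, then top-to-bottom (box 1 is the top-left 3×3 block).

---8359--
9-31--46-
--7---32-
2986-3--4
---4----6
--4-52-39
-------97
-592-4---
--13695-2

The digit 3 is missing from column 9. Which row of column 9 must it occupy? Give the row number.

8

Consider where 3 can go in column 9.
R1C9 is out (row 1 already has a 3).
R2C9 is out (row 2 already has a 3).
R3C9 is out (row 3 already has a 3).
So the only cell in column 9 that can hold 3 is R8C9.
That is row 8.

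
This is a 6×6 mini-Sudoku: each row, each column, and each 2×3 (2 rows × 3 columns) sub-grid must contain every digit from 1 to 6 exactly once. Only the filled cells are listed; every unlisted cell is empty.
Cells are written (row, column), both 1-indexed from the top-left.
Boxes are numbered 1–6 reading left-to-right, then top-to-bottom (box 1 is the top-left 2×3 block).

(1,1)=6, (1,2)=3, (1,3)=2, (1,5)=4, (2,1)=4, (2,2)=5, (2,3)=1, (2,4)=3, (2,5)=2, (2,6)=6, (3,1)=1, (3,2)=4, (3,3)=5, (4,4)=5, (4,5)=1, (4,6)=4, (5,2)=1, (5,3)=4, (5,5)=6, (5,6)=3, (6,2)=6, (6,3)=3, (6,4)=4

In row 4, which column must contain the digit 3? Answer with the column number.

1

Consider where 3 can go in row 4.
(4,2) is out (column 2 already has a 3).
(4,3) is out (column 3 already has a 3).
So the only cell in row 4 that can hold 3 is (4,1).
That is column 1.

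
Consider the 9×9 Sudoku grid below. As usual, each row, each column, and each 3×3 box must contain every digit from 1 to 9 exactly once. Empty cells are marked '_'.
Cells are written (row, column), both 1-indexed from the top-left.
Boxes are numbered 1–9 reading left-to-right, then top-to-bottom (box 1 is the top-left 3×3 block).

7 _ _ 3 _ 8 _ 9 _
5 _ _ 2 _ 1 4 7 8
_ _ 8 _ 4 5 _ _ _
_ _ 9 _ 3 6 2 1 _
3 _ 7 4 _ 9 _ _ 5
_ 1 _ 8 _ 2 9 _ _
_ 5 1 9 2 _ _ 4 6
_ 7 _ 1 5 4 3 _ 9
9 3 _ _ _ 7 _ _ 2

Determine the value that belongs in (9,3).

4

Cell (9,3) itself could take any of {4, 6} by direct elimination.
Consider where 4 can go in box 7.
(7,1) is out (row 7 already has a 4).
(8,1) is out (row 8 already has a 4).
(8,3) is out (row 8 already has a 4).
So the only cell in box 7 that can hold 4 is (9,3).
Therefore (9,3) = 4.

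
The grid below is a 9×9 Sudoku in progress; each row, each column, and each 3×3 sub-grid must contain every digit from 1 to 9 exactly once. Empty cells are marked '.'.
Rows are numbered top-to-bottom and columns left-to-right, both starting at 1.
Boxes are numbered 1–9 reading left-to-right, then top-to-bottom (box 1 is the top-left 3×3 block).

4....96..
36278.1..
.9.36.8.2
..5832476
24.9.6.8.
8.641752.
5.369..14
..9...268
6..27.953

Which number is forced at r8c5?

Cell r8c5 itself could take any of {4, 5} by direct elimination.
Consider where 4 can go in column 5.
r1c5 is out (row 1 already has a 4).
r5c5 is out (row 5 already has a 4).
So the only cell in column 5 that can hold 4 is r8c5.
Therefore r8c5 = 4.

4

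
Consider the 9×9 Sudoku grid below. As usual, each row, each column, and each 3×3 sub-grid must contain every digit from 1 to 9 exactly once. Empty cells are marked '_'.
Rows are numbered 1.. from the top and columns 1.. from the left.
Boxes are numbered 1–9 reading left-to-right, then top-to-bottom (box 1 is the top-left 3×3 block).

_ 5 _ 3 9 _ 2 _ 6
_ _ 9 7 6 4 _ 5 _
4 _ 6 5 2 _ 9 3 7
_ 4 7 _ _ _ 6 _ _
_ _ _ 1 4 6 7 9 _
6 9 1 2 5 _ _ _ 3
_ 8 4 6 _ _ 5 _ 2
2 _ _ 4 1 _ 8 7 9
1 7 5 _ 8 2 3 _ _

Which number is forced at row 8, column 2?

6

Cell row 8, column 2 itself could take any of {3, 6} by direct elimination.
Consider where 6 can go in row 8.
row 8, column 3 is out (column 3 already has a 6).
row 8, column 6 is out (column 6 already has a 6).
So the only cell in row 8 that can hold 6 is row 8, column 2.
Therefore row 8, column 2 = 6.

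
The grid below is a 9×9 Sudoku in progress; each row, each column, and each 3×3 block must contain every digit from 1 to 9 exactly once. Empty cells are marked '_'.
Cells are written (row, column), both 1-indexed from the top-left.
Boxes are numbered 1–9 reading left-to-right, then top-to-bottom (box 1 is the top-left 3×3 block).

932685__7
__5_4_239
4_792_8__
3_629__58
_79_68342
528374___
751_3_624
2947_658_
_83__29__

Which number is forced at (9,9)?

Row 9 already contains {2, 3, 8, 9}.
Column 9 already contains {2, 4, 7, 8, 9}.
Its 3×3 block (box 9) already contains {2, 4, 5, 6, 8, 9}.
The only value from 1–9 not eliminated is 1, so (9,9) = 1.

1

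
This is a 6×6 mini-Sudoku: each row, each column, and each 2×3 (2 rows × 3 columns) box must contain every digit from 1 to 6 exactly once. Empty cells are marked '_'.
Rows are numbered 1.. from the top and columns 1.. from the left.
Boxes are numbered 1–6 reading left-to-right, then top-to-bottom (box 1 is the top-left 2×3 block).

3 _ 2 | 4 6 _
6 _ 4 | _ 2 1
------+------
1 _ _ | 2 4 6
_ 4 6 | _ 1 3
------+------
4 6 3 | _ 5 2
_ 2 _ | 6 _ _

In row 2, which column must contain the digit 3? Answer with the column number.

4

Consider where 3 can go in row 2.
row 2, column 2 is out (box 1 already has a 3).
So the only cell in row 2 that can hold 3 is row 2, column 4.
That is column 4.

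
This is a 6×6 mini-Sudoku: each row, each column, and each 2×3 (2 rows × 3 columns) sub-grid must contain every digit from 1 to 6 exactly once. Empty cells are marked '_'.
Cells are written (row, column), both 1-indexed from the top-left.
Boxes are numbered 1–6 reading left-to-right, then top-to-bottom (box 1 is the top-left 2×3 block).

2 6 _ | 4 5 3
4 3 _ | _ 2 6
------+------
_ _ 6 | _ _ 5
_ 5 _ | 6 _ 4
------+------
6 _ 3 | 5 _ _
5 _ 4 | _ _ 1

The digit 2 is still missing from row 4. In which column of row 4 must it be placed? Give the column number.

3

Consider where 2 can go in row 4.
(4,1) is out (column 1 already has a 2).
(4,5) is out (column 5 already has a 2).
So the only cell in row 4 that can hold 2 is (4,3).
That is column 3.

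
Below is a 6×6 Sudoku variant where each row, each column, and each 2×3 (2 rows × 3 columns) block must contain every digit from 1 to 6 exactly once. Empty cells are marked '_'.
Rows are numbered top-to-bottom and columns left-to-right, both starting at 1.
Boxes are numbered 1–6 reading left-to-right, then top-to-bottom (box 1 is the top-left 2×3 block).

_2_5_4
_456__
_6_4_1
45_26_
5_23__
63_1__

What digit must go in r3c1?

Cell r3c1 itself could take any of {2, 3} by direct elimination.
Consider where 2 can go in column 1.
r1c1 is out (row 1 already has a 2).
r2c1 is out (box 1 already has a 2).
So the only cell in column 1 that can hold 2 is r3c1.
Therefore r3c1 = 2.

2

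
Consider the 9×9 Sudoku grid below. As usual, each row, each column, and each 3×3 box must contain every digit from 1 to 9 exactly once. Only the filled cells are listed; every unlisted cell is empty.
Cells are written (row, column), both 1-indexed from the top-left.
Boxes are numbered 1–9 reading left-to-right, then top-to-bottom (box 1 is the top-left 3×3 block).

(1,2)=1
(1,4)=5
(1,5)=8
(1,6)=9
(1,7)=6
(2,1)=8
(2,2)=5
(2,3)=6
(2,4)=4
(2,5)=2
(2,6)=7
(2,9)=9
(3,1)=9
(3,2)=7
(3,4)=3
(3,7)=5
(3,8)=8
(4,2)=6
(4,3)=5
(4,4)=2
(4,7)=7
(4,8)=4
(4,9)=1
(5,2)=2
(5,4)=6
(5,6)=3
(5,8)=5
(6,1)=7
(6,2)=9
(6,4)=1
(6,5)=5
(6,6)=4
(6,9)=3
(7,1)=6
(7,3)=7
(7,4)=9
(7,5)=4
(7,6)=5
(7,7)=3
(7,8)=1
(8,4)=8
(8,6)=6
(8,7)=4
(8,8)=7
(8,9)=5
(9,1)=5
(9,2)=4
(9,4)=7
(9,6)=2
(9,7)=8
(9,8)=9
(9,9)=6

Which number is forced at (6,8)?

6

Cell (6,8) itself could take any of {2, 6} by direct elimination.
Consider where 6 can go in column 8.
(1,8) is out (row 1 already has a 6).
(2,8) is out (row 2 already has a 6).
So the only cell in column 8 that can hold 6 is (6,8).
Therefore (6,8) = 6.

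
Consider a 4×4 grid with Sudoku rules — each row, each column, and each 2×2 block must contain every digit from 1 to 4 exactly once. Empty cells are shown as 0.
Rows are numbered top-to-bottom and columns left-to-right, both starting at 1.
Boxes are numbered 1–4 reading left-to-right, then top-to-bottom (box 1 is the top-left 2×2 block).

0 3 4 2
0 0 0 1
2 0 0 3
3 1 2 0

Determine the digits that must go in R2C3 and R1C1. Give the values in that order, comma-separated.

3,1

For R2C3:
  Row 2 already contains {1}.
  Column 3 already contains {2, 4}.
  Its 2×2 block (box 2) already contains {1, 2, 4}.
  The only value from 1–4 not eliminated is 3, so R2C3 = 3.
For R1C1:
  Row 1 already contains {2, 3, 4}.
  Column 1 already contains {2, 3}.
  Its 2×2 block (box 1) already contains {3}.
  The only value from 1–4 not eliminated is 1, so R1C1 = 1.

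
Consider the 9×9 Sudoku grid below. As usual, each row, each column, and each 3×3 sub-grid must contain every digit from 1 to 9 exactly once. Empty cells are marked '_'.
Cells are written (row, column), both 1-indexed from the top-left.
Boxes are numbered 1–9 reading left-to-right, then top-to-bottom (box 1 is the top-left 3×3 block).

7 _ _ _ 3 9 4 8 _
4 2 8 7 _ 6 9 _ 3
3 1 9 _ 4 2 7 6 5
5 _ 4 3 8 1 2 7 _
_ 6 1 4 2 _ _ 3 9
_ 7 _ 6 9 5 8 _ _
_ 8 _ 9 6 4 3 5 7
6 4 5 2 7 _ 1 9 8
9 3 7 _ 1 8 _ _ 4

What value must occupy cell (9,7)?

6

Row 9 already contains {1, 3, 4, 7, 8, 9}.
Column 7 already contains {1, 2, 3, 4, 7, 8, 9}.
Its 3×3 block (box 9) already contains {1, 3, 4, 5, 7, 8, 9}.
The only value from 1–9 not eliminated is 6, so (9,7) = 6.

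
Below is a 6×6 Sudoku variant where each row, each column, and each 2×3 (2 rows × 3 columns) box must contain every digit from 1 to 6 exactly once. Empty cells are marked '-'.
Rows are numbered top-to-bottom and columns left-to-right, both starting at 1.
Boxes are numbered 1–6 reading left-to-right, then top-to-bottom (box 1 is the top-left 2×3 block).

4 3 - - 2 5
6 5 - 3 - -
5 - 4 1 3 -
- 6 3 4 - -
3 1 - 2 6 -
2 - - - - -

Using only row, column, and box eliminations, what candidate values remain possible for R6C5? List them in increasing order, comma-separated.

Row 6 already contains {2}.
Column 5 already contains {2, 3, 6}.
Its 2×3 block (box 6) already contains {2, 6}.
Removing those from 1–6 leaves {1, 4, 5} as the candidates for R6C5.

1,4,5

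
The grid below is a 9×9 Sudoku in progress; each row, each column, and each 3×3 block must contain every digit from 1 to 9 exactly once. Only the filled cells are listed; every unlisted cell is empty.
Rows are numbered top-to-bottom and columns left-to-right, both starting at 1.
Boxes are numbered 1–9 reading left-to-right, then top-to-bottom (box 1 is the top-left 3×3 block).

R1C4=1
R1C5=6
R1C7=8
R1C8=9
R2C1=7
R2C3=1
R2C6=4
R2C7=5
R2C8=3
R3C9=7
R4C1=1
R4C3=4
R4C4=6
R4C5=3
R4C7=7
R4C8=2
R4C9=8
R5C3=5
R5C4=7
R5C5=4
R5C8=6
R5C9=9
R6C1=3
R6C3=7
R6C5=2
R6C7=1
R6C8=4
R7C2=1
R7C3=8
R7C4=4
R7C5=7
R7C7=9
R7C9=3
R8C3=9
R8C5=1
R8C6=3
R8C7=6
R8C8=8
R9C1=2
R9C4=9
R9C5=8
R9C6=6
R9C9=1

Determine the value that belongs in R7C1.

6

Cell R7C1 itself could take any of {5, 6} by direct elimination.
Consider where 6 can go in row 7.
R7C6 is out (column 6 already has a 6).
R7C8 is out (column 8 already has a 6).
So the only cell in row 7 that can hold 6 is R7C1.
Therefore R7C1 = 6.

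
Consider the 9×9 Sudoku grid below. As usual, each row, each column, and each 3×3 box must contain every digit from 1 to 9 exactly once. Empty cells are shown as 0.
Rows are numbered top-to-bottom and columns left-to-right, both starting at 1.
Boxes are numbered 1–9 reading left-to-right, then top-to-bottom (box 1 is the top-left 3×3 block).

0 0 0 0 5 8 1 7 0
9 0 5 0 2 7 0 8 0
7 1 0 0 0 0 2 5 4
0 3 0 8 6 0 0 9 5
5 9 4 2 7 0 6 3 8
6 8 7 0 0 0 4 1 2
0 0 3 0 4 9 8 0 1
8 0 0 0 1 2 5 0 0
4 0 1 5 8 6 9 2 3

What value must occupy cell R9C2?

Row 9 already contains {1, 2, 3, 4, 5, 6, 8, 9}.
Column 2 already contains {1, 3, 8, 9}.
Its 3×3 block (box 7) already contains {1, 3, 4, 8}.
The only value from 1–9 not eliminated is 7, so R9C2 = 7.

7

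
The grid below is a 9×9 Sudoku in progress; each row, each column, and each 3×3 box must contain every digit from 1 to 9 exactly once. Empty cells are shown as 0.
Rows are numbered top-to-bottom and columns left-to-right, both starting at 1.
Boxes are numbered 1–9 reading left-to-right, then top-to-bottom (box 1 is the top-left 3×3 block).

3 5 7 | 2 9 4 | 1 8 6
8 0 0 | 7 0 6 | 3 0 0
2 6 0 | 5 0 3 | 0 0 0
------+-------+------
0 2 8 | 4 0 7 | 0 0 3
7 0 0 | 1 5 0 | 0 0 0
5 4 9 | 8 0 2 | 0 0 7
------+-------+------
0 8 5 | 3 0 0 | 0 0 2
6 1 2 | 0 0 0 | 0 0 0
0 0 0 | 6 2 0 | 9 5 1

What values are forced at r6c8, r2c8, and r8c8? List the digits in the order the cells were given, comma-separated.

1,2,3

For r6c8:
  Consider where 1 can go in row 6.
  r6c5 is out (box 5 already has a 1).
  r6c7 is out (column 7 already has a 1).
  So the only cell in row 6 that can hold 1 is r6c8.
  So r6c8 = 1.
For r2c8:
  Consider where 2 can go in box 3.
  r2c9 is out (column 9 already has a 2).
  r3c7 is out (row 3 already has a 2).
  r3c8 is out (row 3 already has a 2).
  r3c9 is out (row 3 already has a 2).
  So the only cell in box 3 that can hold 2 is r2c8.
  So r2c8 = 2.
For r8c8:
  Consider where 3 can go in row 8.
  r8c4 is out (column 4 already has a 3).
  r8c5 is out (box 8 already has a 3).
  r8c6 is out (column 6 already has a 3).
  r8c7 is out (column 7 already has a 3).
  r8c9 is out (column 9 already has a 3).
  So the only cell in row 8 that can hold 3 is r8c8.
  So r8c8 = 3.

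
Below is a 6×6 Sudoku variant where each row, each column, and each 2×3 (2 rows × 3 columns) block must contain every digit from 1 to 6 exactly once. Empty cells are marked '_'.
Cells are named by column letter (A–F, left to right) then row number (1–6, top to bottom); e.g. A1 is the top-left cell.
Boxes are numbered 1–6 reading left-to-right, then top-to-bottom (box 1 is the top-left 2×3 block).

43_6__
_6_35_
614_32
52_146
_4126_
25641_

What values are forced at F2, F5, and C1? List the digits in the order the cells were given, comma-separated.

4,5,5

For F2:
  Consider where 4 can go in column F.
  F1 is out (row 1 already has a 4).
  F5 is out (row 5 already has a 4).
  F6 is out (row 6 already has a 4).
  So the only cell in column F that can hold 4 is F2.
  So F2 = 4.
For F5:
  Consider where 5 can go in box 6.
  F6 is out (row 6 already has a 5).
  So the only cell in box 6 that can hold 5 is F5.
  So F5 = 5.
For C1:
  Consider where 5 can go in box 1.
  A2 is out (row 2 already has a 5).
  C2 is out (row 2 already has a 5).
  So the only cell in box 1 that can hold 5 is C1.
  So C1 = 5.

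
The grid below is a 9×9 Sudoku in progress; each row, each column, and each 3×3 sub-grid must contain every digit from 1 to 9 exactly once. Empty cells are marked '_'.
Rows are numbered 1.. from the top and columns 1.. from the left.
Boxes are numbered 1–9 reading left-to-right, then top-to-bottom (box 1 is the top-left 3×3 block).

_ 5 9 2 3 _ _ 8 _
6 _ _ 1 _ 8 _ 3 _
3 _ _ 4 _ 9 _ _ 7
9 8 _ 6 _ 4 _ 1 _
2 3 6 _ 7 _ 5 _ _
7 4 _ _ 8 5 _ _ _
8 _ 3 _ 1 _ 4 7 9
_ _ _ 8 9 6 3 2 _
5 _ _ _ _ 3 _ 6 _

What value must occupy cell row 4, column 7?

Cell row 4, column 7 itself could take any of {2, 7} by direct elimination.
Consider where 7 can go in row 4.
row 4, column 3 is out (box 4 already has a 7).
row 4, column 5 is out (column 5 already has a 7).
row 4, column 9 is out (column 9 already has a 7).
So the only cell in row 4 that can hold 7 is row 4, column 7.
Therefore row 4, column 7 = 7.

7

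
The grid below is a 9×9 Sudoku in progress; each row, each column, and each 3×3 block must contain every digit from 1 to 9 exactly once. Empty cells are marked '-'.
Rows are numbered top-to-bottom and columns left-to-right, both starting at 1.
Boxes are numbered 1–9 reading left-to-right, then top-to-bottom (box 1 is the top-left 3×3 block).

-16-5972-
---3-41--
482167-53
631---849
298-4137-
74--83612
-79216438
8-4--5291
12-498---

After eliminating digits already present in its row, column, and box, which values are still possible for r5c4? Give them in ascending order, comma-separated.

Row 5 already contains {1, 2, 3, 4, 7, 8, 9}.
Column 4 already contains {1, 2, 3, 4}.
Its 3×3 block (box 5) already contains {1, 3, 4, 8}.
Removing those from 1–9 leaves {5, 6} as the candidates for r5c4.

5,6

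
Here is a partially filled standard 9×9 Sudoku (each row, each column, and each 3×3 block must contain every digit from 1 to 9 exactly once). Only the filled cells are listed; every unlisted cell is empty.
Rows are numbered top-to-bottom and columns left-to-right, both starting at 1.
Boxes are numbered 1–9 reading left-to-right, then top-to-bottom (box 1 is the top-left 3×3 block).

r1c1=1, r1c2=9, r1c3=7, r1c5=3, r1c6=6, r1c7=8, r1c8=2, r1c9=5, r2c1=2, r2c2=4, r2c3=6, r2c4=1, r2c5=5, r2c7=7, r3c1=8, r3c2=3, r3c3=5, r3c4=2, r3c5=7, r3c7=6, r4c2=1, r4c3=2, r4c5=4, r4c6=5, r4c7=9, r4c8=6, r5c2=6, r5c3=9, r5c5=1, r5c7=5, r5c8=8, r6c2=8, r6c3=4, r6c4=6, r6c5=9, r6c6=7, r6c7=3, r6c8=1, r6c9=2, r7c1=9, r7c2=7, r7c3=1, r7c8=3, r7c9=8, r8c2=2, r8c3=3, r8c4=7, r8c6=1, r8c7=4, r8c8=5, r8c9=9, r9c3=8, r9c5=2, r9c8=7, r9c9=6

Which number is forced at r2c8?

Row 2 already contains {1, 2, 4, 5, 6, 7}.
Column 8 already contains {1, 2, 3, 5, 6, 7, 8}.
Its 3×3 block (box 3) already contains {2, 5, 6, 7, 8}.
The only value from 1–9 not eliminated is 9, so r2c8 = 9.

9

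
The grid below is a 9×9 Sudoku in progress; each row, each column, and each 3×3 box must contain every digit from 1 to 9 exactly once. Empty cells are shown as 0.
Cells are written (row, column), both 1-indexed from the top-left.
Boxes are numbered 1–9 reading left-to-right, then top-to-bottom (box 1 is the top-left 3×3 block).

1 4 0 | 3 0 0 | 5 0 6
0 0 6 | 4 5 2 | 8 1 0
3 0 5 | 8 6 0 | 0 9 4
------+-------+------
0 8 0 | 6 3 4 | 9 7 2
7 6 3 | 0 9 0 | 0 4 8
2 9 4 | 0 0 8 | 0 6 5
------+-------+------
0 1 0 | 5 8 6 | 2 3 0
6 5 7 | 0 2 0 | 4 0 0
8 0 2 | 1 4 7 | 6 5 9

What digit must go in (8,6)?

3

Cell (8,6) itself could take any of {3, 9} by direct elimination.
Consider where 3 can go in box 8.
(8,4) is out (column 4 already has a 3).
So the only cell in box 8 that can hold 3 is (8,6).
Therefore (8,6) = 3.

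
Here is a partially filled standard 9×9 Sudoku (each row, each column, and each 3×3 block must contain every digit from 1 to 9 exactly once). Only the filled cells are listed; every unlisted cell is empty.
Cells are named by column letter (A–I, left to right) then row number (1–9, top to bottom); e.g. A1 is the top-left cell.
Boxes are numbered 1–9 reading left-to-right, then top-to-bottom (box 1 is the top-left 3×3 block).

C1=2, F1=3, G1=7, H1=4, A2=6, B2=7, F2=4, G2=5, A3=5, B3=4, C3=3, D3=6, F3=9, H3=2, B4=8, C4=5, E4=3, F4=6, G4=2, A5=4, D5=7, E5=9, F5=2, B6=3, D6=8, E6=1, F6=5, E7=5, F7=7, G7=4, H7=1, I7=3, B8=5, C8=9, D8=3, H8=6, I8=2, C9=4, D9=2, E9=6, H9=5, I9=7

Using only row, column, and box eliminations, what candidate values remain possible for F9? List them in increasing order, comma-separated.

Row 9 already contains {2, 4, 5, 6, 7}.
Column F already contains {2, 3, 4, 5, 6, 7, 9}.
Its 3×3 block (box 8) already contains {2, 3, 5, 6, 7}.
Removing those from 1–9 leaves {1, 8} as the candidates for F9.

1,8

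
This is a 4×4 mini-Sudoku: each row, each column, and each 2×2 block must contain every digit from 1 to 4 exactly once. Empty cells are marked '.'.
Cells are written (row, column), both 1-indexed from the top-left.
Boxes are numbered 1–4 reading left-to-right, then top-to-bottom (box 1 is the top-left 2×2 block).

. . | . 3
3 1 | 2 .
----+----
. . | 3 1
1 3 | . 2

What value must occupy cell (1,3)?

1

Cell (1,3) itself could take any of {1, 4} by direct elimination.
Consider where 1 can go in row 1.
(1,1) is out (column 1 already has a 1).
(1,2) is out (column 2 already has a 1).
So the only cell in row 1 that can hold 1 is (1,3).
Therefore (1,3) = 1.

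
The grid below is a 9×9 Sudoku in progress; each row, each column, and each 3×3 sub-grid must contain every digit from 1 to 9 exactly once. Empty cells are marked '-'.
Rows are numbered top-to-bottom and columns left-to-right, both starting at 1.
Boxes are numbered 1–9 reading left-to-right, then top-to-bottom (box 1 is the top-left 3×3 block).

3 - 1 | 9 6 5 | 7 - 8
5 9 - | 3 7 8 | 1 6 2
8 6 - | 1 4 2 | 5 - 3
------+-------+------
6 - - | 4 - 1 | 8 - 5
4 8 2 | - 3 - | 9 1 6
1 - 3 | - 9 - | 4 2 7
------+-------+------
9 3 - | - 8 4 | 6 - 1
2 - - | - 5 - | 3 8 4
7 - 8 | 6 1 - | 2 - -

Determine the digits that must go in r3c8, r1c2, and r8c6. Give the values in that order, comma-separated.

9,2,9

For r3c8:
  Row 3 already contains {1, 2, 3, 4, 5, 6, 8}.
  Column 8 already contains {1, 2, 6, 8}.
  Its 3×3 block (box 3) already contains {1, 2, 3, 5, 6, 7, 8}.
  The only value from 1–9 not eliminated is 9, so r3c8 = 9.
For r1c2:
  Consider where 2 can go in row 1.
  r1c8 is out (column 8 already has a 2).
  So the only cell in row 1 that can hold 2 is r1c2.
  So r1c2 = 2.
For r8c6:
  Consider where 9 can go in row 8.
  r8c2 is out (column 2 already has a 9).
  r8c3 is out (box 7 already has a 9).
  r8c4 is out (column 4 already has a 9).
  So the only cell in row 8 that can hold 9 is r8c6.
  So r8c6 = 9.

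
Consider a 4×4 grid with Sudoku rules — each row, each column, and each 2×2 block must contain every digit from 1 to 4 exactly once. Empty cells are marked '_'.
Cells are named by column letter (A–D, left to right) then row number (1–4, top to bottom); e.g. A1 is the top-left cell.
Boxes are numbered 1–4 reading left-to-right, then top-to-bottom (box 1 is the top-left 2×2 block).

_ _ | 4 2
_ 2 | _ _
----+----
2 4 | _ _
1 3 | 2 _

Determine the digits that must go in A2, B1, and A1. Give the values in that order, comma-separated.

For A2:
  Consider where 4 can go in column A.
  A1 is out (row 1 already has a 4).
  So the only cell in column A that can hold 4 is A2.
  So A2 = 4.
For B1:
  Row 1 already contains {2, 4}.
  Column B already contains {2, 3, 4}.
  Its 2×2 block (box 1) already contains {2}.
  The only value from 1–4 not eliminated is 1, so B1 = 1.
For A1:
  Row 1 already contains {2, 4}.
  Column A already contains {1, 2}.
  Its 2×2 block (box 1) already contains {2}.
  The only value from 1–4 not eliminated is 3, so A1 = 3.

4,1,3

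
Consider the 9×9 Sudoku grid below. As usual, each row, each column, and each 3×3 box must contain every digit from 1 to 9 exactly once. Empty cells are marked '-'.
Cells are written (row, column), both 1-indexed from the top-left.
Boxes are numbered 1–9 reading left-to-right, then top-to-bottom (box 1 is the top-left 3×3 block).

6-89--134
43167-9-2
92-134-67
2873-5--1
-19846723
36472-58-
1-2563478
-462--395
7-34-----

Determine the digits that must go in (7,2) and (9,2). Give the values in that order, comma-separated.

9,5

For (7,2):
  Row 7 already contains {1, 2, 3, 4, 5, 6, 7, 8}.
  Column 2 already contains {1, 2, 3, 4, 6, 8}.
  Its 3×3 block (box 7) already contains {1, 2, 3, 4, 6, 7}.
  The only value from 1–9 not eliminated is 9, so (7,2) = 9.
For (9,2):
  Consider where 5 can go in row 9.
  (9,5) is out (box 8 already has a 5).
  (9,6) is out (column 6 already has a 5).
  (9,7) is out (column 7 already has a 5).
  (9,8) is out (box 9 already has a 5).
  (9,9) is out (column 9 already has a 5).
  So the only cell in row 9 that can hold 5 is (9,2).
  So (9,2) = 5.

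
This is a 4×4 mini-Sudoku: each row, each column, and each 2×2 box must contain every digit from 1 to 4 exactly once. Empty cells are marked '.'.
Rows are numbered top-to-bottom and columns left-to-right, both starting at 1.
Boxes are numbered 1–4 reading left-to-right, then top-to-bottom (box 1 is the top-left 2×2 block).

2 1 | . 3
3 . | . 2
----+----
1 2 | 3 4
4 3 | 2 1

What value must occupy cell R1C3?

4

Row 1 already contains {1, 2, 3}.
Column 3 already contains {2, 3}.
Its 2×2 block (box 2) already contains {2, 3}.
The only value from 1–4 not eliminated is 4, so R1C3 = 4.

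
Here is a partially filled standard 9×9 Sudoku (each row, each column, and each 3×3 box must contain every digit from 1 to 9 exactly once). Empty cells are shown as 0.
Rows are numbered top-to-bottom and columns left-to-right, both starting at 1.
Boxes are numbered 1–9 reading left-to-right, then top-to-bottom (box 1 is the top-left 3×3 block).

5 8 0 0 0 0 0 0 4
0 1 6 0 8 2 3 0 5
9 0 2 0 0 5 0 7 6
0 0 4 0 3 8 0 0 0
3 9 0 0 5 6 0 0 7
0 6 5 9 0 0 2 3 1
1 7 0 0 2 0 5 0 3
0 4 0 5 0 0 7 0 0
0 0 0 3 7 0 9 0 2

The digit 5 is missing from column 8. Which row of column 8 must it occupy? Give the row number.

Consider where 5 can go in column 8.
R1C8 is out (row 1 already has a 5). R2C8 is out (row 2 already has a 5). R5C8 is out (row 5 already has a 5). R7C8 is out (row 7 already has a 5). The remaining empty cells in column 8 are similarly blocked.
So the only cell in column 8 that can hold 5 is R4C8.
That is row 4.

4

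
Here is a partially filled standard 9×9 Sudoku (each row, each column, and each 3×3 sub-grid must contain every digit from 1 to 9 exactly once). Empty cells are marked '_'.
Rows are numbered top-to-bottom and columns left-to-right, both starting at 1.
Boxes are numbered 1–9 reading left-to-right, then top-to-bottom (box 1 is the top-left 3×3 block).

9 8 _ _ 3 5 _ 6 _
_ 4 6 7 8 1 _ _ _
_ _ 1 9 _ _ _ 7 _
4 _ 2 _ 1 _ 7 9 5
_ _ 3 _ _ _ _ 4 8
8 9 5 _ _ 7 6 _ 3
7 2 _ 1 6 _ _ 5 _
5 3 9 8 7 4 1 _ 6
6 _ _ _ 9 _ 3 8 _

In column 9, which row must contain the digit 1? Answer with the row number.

Consider where 1 can go in column 9.
r2c9 is out (row 2 already has a 1).
r3c9 is out (row 3 already has a 1).
r7c9 is out (row 7 already has a 1).
r9c9 is out (box 9 already has a 1).
So the only cell in column 9 that can hold 1 is r1c9.
That is row 1.

1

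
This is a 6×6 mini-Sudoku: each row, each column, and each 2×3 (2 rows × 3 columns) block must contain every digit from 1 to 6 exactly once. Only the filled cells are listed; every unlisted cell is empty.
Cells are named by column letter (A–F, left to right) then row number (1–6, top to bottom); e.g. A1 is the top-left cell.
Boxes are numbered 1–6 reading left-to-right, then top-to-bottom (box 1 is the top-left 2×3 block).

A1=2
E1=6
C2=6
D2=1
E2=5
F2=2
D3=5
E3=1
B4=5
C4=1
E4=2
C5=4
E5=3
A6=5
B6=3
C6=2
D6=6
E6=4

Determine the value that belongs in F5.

5

Cell F5 itself could take any of {1, 5} by direct elimination.
Consider where 5 can go in box 6.
D5 is out (column D already has a 5).
F6 is out (row 6 already has a 5).
So the only cell in box 6 that can hold 5 is F5.
Therefore F5 = 5.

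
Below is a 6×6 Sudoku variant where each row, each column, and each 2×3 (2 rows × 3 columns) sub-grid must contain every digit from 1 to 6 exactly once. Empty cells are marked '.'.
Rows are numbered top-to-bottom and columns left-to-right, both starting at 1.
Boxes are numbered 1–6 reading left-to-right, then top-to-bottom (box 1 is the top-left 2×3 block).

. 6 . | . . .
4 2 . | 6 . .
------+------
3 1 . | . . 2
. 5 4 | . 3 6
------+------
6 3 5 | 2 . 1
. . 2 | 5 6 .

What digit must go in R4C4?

1

Row 4 already contains {3, 4, 5, 6}.
Column 4 already contains {2, 5, 6}.
Its 2×3 block (box 4) already contains {2, 3, 6}.
The only value from 1–6 not eliminated is 1, so R4C4 = 1.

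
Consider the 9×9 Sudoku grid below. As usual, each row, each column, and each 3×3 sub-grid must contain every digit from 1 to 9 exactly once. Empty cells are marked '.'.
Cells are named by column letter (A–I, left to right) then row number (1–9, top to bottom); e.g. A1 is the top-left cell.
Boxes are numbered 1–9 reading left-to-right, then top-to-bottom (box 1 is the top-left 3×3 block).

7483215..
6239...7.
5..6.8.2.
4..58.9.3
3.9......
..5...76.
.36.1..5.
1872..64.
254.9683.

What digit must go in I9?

Cell I9 itself could take any of {1, 7} by direct elimination.
Consider where 1 can go in box 9.
G7 is out (row 7 already has a 1).
I7 is out (row 7 already has a 1).
I8 is out (row 8 already has a 1).
So the only cell in box 9 that can hold 1 is I9.
Therefore I9 = 1.

1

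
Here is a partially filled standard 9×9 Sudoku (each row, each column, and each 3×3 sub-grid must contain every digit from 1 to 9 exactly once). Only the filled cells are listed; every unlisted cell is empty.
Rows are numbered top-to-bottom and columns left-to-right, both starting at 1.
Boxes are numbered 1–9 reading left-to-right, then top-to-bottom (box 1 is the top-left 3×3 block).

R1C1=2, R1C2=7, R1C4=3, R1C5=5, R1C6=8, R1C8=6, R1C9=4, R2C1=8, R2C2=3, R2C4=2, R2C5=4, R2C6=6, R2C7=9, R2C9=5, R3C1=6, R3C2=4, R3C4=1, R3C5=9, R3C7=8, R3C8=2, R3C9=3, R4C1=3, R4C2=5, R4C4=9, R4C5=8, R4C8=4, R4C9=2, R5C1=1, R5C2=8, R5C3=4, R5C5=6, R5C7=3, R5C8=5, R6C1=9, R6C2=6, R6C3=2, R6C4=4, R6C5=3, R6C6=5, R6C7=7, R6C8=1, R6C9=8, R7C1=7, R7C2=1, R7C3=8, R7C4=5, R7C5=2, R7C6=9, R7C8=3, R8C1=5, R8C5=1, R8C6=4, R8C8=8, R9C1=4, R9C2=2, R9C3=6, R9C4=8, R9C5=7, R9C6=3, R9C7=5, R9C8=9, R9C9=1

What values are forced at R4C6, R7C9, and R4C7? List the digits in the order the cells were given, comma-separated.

1,6,6

For R4C6:
  Consider where 1 can go in box 5.
  R5C4 is out (row 5 already has a 1).
  R5C6 is out (row 5 already has a 1).
  So the only cell in box 5 that can hold 1 is R4C6.
  So R4C6 = 1.
For R7C9:
  Row 7 already contains {1, 2, 3, 5, 7, 8, 9}.
  Column 9 already contains {1, 2, 3, 4, 5, 8}.
  Its 3×3 block (box 9) already contains {1, 3, 5, 8, 9}.
  The only value from 1–9 not eliminated is 6, so R7C9 = 6.
For R4C7:
  Row 4 already contains {2, 3, 4, 5, 8, 9}.
  Column 7 already contains {3, 5, 7, 8, 9}.
  Its 3×3 block (box 6) already contains {1, 2, 3, 4, 5, 7, 8}.
  The only value from 1–9 not eliminated is 6, so R4C7 = 6.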